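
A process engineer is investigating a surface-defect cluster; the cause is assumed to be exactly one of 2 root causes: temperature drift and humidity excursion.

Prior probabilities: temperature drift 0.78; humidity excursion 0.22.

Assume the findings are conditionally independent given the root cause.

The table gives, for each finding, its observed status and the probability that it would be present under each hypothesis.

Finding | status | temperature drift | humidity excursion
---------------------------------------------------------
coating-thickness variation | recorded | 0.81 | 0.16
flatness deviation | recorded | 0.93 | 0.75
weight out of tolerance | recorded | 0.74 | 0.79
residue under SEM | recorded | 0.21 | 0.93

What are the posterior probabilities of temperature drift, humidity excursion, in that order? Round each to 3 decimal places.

0.825, 0.175

For each hypothesis, the unnormalized posterior weight is prior × product of the finding likelihoods:
  temperature drift: 0.78 × 0.81 × 0.93 × 0.74 × 0.21 = 0.091309
  humidity excursion: 0.22 × 0.16 × 0.75 × 0.79 × 0.93 = 0.019396
Normalizing constant Z = 0.091309 + 0.019396 = 0.11071.
P(temperature drift | evidence) = 0.091309 / 0.11071 ≈ 0.825
P(humidity excursion | evidence) = 0.019396 / 0.11071 ≈ 0.175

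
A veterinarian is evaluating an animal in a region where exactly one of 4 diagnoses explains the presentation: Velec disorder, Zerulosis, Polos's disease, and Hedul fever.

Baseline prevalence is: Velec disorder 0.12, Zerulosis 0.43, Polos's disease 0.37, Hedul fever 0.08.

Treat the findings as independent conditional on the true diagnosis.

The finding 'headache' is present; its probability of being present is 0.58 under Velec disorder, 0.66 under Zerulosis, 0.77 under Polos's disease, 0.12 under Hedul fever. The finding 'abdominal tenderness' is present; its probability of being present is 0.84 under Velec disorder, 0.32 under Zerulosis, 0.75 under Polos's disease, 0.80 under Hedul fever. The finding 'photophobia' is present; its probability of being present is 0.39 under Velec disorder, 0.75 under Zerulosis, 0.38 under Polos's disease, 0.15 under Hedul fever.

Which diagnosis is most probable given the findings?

Polos's disease

Multiply each prior by the joint likelihood of the evidence pattern:
  Velec disorder: 0.12 × 0.58 × 0.84 × 0.39 = 0.022801
  Zerulosis: 0.43 × 0.66 × 0.32 × 0.75 = 0.068112
  Polos's disease: 0.37 × 0.77 × 0.75 × 0.38 = 0.081197
  Hedul fever: 0.08 × 0.12 × 0.80 × 0.15 = 0.001152
Normalizing constant Z = 0.022801 + 0.068112 + 0.081197 + 0.001152 = 0.17326.
P(Velec disorder | evidence) ≈ 0.022801 / 0.17326 ≈ 0.132
P(Zerulosis | evidence) ≈ 0.068112 / 0.17326 ≈ 0.393
P(Polos's disease | evidence) ≈ 0.081197 / 0.17326 ≈ 0.469
P(Hedul fever | evidence) ≈ 0.001152 / 0.17326 ≈ 0.007
The largest is 0.469, so Polos's disease is most probable.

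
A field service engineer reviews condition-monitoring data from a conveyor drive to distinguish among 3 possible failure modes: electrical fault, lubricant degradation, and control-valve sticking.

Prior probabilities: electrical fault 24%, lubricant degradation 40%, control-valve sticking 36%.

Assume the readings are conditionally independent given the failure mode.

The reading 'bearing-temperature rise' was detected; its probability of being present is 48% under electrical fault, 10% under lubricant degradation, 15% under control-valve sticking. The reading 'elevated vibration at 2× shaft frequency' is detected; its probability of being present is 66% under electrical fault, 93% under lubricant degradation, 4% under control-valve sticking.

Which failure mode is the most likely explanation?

electrical fault

For each hypothesis, the unnormalized posterior weight is prior × product of the reading likelihoods:
  electrical fault: 0.24 × 0.48 × 0.66 = 0.076032
  lubricant degradation: 0.40 × 0.10 × 0.93 = 0.0372
  control-valve sticking: 0.36 × 0.15 × 0.04 = 0.00216
The unnormalized weights sum to 0.11539.
P(electrical fault | evidence) ≈ 0.076032 / 0.11539 ≈ 0.659
P(lubricant degradation | evidence) ≈ 0.0372 / 0.11539 ≈ 0.322
P(control-valve sticking | evidence) ≈ 0.00216 / 0.11539 ≈ 0.019
The largest is 0.659, so electrical fault is most probable.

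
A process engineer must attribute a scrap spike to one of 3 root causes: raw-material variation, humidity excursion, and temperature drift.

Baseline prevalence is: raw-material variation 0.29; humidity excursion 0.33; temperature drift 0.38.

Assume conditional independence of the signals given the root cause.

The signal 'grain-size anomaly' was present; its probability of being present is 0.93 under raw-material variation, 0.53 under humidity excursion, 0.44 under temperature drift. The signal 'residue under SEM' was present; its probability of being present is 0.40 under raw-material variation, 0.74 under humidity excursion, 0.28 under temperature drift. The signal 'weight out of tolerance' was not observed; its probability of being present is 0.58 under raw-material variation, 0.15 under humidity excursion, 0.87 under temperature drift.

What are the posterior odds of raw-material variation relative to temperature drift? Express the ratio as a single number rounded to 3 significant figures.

7.44

Posterior odds equal prior odds times the likelihood ratio; only the two competing hypotheses matter (using 1 − P(present | H) for each absent signal).
  raw-material variation: 0.29 × 0.93 × 0.40 × (1 − 0.58) = 0.04531
  temperature drift: 0.38 × 0.44 × 0.28 × (1 − 0.87) = 0.0060861
Posterior odds = 0.04531 / 0.0060861 ≈ 7.44.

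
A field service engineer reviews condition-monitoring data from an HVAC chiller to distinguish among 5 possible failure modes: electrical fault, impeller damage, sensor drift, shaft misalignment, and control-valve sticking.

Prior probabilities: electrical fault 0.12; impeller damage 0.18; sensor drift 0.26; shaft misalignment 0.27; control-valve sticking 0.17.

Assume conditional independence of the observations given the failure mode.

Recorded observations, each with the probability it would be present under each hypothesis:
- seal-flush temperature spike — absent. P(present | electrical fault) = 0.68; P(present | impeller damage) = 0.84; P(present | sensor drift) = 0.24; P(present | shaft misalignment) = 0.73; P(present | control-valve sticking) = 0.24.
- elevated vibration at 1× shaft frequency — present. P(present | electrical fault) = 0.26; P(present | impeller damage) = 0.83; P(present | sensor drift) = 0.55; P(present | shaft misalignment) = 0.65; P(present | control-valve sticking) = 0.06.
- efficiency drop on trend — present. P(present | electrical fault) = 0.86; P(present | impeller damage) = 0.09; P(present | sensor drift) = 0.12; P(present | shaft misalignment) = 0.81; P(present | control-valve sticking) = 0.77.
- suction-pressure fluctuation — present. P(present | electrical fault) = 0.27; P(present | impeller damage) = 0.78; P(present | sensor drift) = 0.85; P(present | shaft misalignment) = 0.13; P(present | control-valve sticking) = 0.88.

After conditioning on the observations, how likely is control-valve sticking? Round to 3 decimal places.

For each hypothesis, the unnormalized posterior weight is prior × product of the observation likelihoods (using 1 − P(present | H) for each absent observation):
  electrical fault: 0.12 × (1 − 0.68) × 0.26 × 0.86 × 0.27 = 0.0023183
  impeller damage: 0.18 × (1 − 0.84) × 0.83 × 0.09 × 0.78 = 0.0016781
  sensor drift: 0.26 × (1 − 0.24) × 0.55 × 0.12 × 0.85 = 0.011085
  shaft misalignment: 0.27 × (1 − 0.73) × 0.65 × 0.81 × 0.13 = 0.0049896
  control-valve sticking: 0.17 × (1 − 0.24) × 0.06 × 0.77 × 0.88 = 0.0052528
Normalizing constant Z = 0.0023183 + 0.0016781 + 0.011085 + 0.0049896 + 0.0052528 = 0.025324.
P(control-valve sticking | evidence) = 0.0052528 / 0.025324 ≈ 0.207.

0.207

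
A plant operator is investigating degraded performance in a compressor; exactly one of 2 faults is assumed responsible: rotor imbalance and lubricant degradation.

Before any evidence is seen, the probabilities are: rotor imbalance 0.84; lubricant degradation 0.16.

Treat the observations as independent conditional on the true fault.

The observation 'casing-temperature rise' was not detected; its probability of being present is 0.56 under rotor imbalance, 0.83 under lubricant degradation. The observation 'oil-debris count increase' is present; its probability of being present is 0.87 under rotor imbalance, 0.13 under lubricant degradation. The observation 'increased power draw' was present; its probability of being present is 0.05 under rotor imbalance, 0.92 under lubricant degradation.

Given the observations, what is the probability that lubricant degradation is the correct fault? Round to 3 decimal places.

0.168

For each hypothesis, the unnormalized posterior weight is prior × product of the observation likelihoods (using 1 − P(present | H) for each absent observation):
  rotor imbalance: 0.84 × (1 − 0.56) × 0.87 × 0.05 = 0.016078
  lubricant degradation: 0.16 × (1 − 0.83) × 0.13 × 0.92 = 0.0032531
The unnormalized weights sum to 0.019331.
P(lubricant degradation | evidence) = 0.0032531 / 0.019331 ≈ 0.168.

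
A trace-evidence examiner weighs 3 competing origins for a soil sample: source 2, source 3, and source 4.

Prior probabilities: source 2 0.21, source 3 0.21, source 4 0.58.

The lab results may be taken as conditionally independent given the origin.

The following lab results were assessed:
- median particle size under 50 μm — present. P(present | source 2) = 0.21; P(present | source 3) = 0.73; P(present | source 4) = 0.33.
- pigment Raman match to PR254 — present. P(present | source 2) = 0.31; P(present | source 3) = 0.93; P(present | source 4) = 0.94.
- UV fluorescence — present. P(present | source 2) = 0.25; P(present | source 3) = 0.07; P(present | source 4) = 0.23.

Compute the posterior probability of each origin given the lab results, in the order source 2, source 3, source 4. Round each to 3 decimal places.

Multiply each prior by the joint likelihood of the lab result pattern:
  source 2: 0.21 × 0.21 × 0.31 × 0.25 = 0.0034177
  source 3: 0.21 × 0.73 × 0.93 × 0.07 = 0.0099798
  source 4: 0.58 × 0.33 × 0.94 × 0.23 = 0.041381
Marginal likelihood of the evidence = 0.054778.
P(source 2 | evidence) = 0.0034177 / 0.054778 ≈ 0.062
P(source 3 | evidence) = 0.0099798 / 0.054778 ≈ 0.182
P(source 4 | evidence) = 0.041381 / 0.054778 ≈ 0.755

0.062, 0.182, 0.755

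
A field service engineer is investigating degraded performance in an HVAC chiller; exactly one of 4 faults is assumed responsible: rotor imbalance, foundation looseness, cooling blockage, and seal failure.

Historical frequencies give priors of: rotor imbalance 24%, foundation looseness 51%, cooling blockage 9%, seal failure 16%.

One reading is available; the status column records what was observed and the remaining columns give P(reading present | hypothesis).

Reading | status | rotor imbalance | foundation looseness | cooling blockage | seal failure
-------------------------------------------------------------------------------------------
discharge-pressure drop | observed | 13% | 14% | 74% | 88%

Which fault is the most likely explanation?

By Bayes' rule, the unnormalized weight for each hypothesis is prior × likelihood:
  rotor imbalance: 0.24 × 0.13 = 0.0312
  foundation looseness: 0.51 × 0.14 = 0.0714
  cooling blockage: 0.09 × 0.74 = 0.0666
  seal failure: 0.16 × 0.88 = 0.1408
Normalizing constant Z = 0.0312 + 0.0714 + 0.0666 + 0.1408 = 0.31.
P(rotor imbalance | evidence) ≈ 0.0312 / 0.31 ≈ 0.101
P(foundation looseness | evidence) ≈ 0.0714 / 0.31 ≈ 0.230
P(cooling blockage | evidence) ≈ 0.0666 / 0.31 ≈ 0.215
P(seal failure | evidence) ≈ 0.1408 / 0.31 ≈ 0.454
The largest is 0.454, so seal failure is most probable.

seal failure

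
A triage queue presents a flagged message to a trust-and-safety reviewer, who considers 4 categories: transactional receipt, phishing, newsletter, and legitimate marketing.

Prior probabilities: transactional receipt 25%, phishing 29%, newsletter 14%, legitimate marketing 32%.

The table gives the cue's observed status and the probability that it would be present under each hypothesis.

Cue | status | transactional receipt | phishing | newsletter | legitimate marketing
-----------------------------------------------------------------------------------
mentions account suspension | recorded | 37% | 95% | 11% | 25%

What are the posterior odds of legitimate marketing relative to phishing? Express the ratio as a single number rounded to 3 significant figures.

0.290

The normalizing constant cancels in an odds ratio, so compute prior × likelihood for the two hypotheses only:
  legitimate marketing: 0.32 × 0.25 = 0.08
  phishing: 0.29 × 0.95 = 0.2755
Odds(legitimate marketing : phishing) = 0.08 / 0.2755 ≈ 0.290.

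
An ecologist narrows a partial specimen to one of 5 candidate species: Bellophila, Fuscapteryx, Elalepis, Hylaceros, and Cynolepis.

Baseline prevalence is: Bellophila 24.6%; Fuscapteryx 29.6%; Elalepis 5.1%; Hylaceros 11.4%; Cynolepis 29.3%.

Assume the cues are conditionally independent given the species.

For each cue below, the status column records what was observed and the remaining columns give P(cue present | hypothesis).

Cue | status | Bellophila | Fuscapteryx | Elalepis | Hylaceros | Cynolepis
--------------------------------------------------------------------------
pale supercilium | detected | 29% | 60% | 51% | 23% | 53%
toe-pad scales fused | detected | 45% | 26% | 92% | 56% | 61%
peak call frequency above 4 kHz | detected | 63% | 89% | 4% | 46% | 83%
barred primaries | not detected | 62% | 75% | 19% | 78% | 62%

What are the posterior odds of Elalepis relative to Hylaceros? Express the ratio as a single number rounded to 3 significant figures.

Unnormalized posterior weight (prior times the cue likelihoods) for each of the two hypotheses (using 1 − P(present | H) for each absent cue):
  Elalepis: 0.051 × 0.51 × 0.92 × 0.04 × (1 − 0.19) = 0.00077531
  Hylaceros: 0.114 × 0.23 × 0.56 × 0.46 × (1 − 0.78) = 0.0014859
Posterior odds = 0.00077531 / 0.0014859 ≈ 0.522.

0.522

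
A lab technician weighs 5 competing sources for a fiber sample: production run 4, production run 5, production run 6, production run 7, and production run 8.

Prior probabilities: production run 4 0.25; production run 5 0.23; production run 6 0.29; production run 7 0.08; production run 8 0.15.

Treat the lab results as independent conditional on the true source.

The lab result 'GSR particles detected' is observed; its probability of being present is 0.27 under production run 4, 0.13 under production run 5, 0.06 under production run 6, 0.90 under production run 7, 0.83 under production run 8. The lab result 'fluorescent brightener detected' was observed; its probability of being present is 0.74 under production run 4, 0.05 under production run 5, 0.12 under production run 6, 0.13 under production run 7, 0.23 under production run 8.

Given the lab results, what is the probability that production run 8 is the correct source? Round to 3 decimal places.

0.313

For each hypothesis, the unnormalized posterior weight is prior × product of the lab result likelihoods:
  production run 4: 0.25 × 0.27 × 0.74 = 0.04995
  production run 5: 0.23 × 0.13 × 0.05 = 0.001495
  production run 6: 0.29 × 0.06 × 0.12 = 0.002088
  production run 7: 0.08 × 0.90 × 0.13 = 0.00936
  production run 8: 0.15 × 0.83 × 0.23 = 0.028635
The unnormalized weights sum to 0.091528.
P(production run 8 | evidence) = 0.028635 / 0.091528 ≈ 0.313.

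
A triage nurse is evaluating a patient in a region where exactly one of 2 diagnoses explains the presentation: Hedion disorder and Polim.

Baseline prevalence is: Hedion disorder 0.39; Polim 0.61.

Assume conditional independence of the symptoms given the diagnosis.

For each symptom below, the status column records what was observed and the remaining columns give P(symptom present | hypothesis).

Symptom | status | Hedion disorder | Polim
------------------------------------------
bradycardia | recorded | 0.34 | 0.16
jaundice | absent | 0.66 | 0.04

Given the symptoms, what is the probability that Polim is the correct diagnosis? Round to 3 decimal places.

For each hypothesis, the unnormalized posterior weight is prior × product of the symptom likelihoods (using 1 − P(present | H) for each absent symptom):
  Hedion disorder: 0.39 × 0.34 × (1 − 0.66) = 0.045084
  Polim: 0.61 × 0.16 × (1 − 0.04) = 0.093696
Marginal likelihood of the evidence = 0.13878.
P(Polim | evidence) = 0.093696 / 0.13878 ≈ 0.675.

0.675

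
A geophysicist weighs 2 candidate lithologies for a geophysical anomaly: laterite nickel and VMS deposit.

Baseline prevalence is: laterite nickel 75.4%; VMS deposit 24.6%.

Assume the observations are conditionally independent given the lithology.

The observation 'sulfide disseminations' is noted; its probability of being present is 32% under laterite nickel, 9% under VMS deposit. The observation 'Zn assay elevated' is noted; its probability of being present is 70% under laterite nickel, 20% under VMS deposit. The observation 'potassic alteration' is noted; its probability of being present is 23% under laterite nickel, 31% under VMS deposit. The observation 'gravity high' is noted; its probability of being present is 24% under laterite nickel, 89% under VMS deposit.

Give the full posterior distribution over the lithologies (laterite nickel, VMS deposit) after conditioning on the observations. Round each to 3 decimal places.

0.884, 0.116

For each hypothesis, the unnormalized posterior weight is prior × product of the observation likelihoods:
  laterite nickel: 0.754 × 0.32 × 0.70 × 0.23 × 0.24 = 0.0093231
  VMS deposit: 0.246 × 0.09 × 0.20 × 0.31 × 0.89 = 0.0012217
The unnormalized weights sum to 0.010545.
P(laterite nickel | evidence) = 0.0093231 / 0.010545 ≈ 0.884
P(VMS deposit | evidence) = 0.0012217 / 0.010545 ≈ 0.116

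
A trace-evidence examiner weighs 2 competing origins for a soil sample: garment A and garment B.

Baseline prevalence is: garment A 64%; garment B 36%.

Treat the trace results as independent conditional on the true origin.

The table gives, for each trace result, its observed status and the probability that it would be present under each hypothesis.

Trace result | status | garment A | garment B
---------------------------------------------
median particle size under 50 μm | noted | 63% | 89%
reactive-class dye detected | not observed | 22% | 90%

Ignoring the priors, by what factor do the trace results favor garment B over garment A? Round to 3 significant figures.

Take the product of per-trace result likelihoods under each hypothesis (using 1 − P(present | H) for each absent trace result), then divide.
  garment B: 0.89 × (1 − 0.90) = 0.089
  garment A: 0.63 × (1 − 0.22) = 0.4914
Bayes factor = 0.089 / 0.4914 ≈ 0.181

0.181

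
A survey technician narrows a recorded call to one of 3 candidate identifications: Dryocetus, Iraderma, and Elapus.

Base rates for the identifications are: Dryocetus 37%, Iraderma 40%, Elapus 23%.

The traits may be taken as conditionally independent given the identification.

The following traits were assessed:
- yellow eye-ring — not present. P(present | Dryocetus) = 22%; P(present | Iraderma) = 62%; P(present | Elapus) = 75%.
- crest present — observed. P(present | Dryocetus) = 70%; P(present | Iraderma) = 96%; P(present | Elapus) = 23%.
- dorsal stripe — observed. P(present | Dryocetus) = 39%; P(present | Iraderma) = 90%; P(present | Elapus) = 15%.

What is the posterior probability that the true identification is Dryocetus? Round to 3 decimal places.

0.371

Multiply each prior by the joint likelihood of the trait pattern (using 1 − P(present | H) for each absent trait):
  Dryocetus: 0.37 × (1 − 0.22) × 0.70 × 0.39 = 0.078788
  Iraderma: 0.40 × (1 − 0.62) × 0.96 × 0.90 = 0.13133
  Elapus: 0.23 × (1 − 0.75) × 0.23 × 0.15 = 0.0019837
Marginal likelihood of the evidence = 0.2121.
P(Dryocetus | evidence) = 0.078788 / 0.2121 ≈ 0.371.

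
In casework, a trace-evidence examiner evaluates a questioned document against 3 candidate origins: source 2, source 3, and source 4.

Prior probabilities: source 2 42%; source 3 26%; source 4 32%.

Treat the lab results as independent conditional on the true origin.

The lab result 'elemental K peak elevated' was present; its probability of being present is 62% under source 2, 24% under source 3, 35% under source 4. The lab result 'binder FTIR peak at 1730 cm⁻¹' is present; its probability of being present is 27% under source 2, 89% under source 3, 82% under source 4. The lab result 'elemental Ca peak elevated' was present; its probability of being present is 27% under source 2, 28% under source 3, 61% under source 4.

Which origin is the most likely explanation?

source 4

By Bayes' rule with conditional independence, the unnormalized weight for each hypothesis is prior × ∏ likelihoods:
  source 2: 0.42 × 0.62 × 0.27 × 0.27 = 0.018983
  source 3: 0.26 × 0.24 × 0.89 × 0.28 = 0.01555
  source 4: 0.32 × 0.35 × 0.82 × 0.61 = 0.056022
The unnormalized weights sum to 0.090556.
P(source 2 | evidence) ≈ 0.018983 / 0.090556 ≈ 0.210
P(source 3 | evidence) ≈ 0.01555 / 0.090556 ≈ 0.172
P(source 4 | evidence) ≈ 0.056022 / 0.090556 ≈ 0.619
The largest is 0.619, so source 4 is most probable.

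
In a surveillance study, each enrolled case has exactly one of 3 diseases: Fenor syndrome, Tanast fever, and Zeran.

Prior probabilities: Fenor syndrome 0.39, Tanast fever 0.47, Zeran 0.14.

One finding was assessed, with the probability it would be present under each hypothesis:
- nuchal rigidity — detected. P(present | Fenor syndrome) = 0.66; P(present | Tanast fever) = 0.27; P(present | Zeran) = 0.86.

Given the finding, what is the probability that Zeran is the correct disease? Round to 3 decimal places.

For each hypothesis, the unnormalized posterior weight is prior × likelihood:
  Fenor syndrome: 0.39 × 0.66 = 0.2574
  Tanast fever: 0.47 × 0.27 = 0.1269
  Zeran: 0.14 × 0.86 = 0.1204
Marginal likelihood of the evidence = 0.5047.
P(Zeran | evidence) = 0.1204 / 0.5047 ≈ 0.239.

0.239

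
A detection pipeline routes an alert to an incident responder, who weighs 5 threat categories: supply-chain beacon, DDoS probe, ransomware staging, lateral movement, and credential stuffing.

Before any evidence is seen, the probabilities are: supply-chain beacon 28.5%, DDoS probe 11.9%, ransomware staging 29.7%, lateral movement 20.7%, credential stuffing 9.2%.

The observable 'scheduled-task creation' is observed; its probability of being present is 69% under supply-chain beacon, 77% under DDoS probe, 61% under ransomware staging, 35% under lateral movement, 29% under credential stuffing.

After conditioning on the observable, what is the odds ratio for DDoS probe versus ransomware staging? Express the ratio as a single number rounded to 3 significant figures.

The normalizing constant cancels in an odds ratio, so compute prior × likelihood for the two hypotheses only:
  DDoS probe: 0.119 × 0.77 = 0.09163
  ransomware staging: 0.297 × 0.61 = 0.18117
Odds(DDoS probe : ransomware staging) = 0.09163 / 0.18117 ≈ 0.506.

0.506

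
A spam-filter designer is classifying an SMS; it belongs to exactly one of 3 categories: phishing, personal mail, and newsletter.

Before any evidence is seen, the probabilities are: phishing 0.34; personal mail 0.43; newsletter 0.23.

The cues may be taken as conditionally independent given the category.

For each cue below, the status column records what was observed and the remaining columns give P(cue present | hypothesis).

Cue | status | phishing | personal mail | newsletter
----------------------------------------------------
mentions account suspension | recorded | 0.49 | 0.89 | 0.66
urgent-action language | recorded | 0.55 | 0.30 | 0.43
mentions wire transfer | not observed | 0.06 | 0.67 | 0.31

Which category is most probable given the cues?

By Bayes' rule with conditional independence, the unnormalized weight for each hypothesis is prior × ∏ likelihoods (using 1 − P(present | H) for each absent cue):
  phishing: 0.34 × 0.49 × 0.55 × (1 − 0.06) = 0.086132
  personal mail: 0.43 × 0.89 × 0.30 × (1 − 0.67) = 0.037887
  newsletter: 0.23 × 0.66 × 0.43 × (1 − 0.31) = 0.045039
Marginal likelihood of the evidence = 0.16906.
P(phishing | evidence) ≈ 0.086132 / 0.16906 ≈ 0.509
P(personal mail | evidence) ≈ 0.037887 / 0.16906 ≈ 0.224
P(newsletter | evidence) ≈ 0.045039 / 0.16906 ≈ 0.266
The largest is 0.509, so phishing is most probable.

phishing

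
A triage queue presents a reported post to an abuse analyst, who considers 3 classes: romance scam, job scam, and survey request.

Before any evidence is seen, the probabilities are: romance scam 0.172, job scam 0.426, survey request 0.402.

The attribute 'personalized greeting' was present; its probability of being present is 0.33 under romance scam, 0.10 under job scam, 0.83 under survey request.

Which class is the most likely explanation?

survey request

Multiply each prior by the likelihood of the attribute:
  romance scam: 0.172 × 0.33 = 0.05676
  job scam: 0.426 × 0.10 = 0.0426
  survey request: 0.402 × 0.83 = 0.33366
Marginal likelihood of the evidence = 0.43302.
P(romance scam | evidence) ≈ 0.05676 / 0.43302 ≈ 0.131
P(job scam | evidence) ≈ 0.0426 / 0.43302 ≈ 0.098
P(survey request | evidence) ≈ 0.33366 / 0.43302 ≈ 0.771
The largest is 0.771, so survey request is most probable.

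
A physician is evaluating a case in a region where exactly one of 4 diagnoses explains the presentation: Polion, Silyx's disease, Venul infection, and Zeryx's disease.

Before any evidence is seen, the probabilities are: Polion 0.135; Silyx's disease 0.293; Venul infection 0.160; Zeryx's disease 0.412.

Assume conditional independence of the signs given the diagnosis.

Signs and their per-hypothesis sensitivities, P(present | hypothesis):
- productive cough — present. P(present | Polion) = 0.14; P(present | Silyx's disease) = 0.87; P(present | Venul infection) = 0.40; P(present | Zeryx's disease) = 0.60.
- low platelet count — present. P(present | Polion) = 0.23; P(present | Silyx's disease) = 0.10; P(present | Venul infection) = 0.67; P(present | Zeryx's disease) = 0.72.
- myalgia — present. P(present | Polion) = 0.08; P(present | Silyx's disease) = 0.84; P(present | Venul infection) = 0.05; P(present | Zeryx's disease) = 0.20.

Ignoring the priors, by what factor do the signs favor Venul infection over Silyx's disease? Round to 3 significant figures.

0.183

Joint likelihood of the sign pattern under each hypothesis:
  Venul infection: 0.40 × 0.67 × 0.05 = 0.0134
  Silyx's disease: 0.87 × 0.10 × 0.84 = 0.07308
Bayes factor = 0.0134 / 0.07308 ≈ 0.183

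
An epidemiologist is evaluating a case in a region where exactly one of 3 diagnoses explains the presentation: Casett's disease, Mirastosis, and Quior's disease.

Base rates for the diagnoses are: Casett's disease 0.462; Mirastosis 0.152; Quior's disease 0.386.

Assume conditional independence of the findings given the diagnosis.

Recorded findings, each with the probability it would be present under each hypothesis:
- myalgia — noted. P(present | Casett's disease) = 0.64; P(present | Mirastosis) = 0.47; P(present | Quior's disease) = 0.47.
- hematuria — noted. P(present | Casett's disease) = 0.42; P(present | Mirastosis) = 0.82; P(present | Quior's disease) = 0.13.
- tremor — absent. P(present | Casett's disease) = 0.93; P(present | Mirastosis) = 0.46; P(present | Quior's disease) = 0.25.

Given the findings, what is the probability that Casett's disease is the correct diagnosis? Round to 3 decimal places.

0.150

Multiply each prior by the joint likelihood of the evidence pattern (using 1 − P(present | H) for each absent finding):
  Casett's disease: 0.462 × 0.64 × 0.42 × (1 − 0.93) = 0.008693
  Mirastosis: 0.152 × 0.47 × 0.82 × (1 − 0.46) = 0.031634
  Quior's disease: 0.386 × 0.47 × 0.13 × (1 − 0.25) = 0.017688
Marginal likelihood of the evidence = 0.058015.
P(Casett's disease | evidence) = 0.008693 / 0.058015 ≈ 0.150.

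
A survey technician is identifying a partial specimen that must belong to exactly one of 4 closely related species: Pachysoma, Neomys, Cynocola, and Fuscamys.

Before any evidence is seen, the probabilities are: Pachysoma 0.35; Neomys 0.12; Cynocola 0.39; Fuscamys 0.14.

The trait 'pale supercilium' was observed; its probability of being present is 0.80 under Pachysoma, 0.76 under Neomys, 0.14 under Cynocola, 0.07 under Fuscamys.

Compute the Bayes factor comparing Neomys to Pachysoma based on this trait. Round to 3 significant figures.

0.950

The Bayes factor is the ratio of the two likelihoods.
  Neomys: 0.76
  Pachysoma: 0.8
Bayes factor = 0.76 / 0.8 ≈ 0.950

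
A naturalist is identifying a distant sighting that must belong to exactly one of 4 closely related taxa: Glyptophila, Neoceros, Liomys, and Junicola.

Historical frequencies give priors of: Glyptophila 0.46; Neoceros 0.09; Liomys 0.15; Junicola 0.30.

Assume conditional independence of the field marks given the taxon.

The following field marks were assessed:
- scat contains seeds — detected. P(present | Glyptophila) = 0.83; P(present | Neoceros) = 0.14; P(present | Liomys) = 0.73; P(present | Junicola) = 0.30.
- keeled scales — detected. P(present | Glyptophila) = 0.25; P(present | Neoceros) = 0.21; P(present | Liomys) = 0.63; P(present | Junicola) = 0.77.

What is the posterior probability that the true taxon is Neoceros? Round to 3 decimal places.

By Bayes' rule with conditional independence, the unnormalized weight for each hypothesis is prior × ∏ likelihoods:
  Glyptophila: 0.46 × 0.83 × 0.25 = 0.09545
  Neoceros: 0.09 × 0.14 × 0.21 = 0.002646
  Liomys: 0.15 × 0.73 × 0.63 = 0.068985
  Junicola: 0.30 × 0.30 × 0.77 = 0.0693
Normalizing constant Z = 0.09545 + 0.002646 + 0.068985 + 0.0693 = 0.23638.
P(Neoceros | evidence) = 0.002646 / 0.23638 ≈ 0.011.

0.011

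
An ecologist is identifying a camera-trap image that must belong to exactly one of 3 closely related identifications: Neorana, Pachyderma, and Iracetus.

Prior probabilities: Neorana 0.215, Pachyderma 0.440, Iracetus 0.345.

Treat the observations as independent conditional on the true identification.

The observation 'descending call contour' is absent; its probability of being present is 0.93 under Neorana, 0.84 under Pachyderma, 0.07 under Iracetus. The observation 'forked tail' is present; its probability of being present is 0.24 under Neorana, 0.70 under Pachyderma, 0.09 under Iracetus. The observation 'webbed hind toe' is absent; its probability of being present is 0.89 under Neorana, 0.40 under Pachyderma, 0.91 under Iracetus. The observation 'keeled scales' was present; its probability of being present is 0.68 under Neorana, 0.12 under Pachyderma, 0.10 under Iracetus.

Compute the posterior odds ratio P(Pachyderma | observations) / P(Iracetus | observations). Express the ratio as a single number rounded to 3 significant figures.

The normalizing constant cancels in an odds ratio, so compute prior × likelihood for the two hypotheses only (using 1 − P(present | H) for each absent observation):
  Pachyderma: 0.440 × (1 − 0.84) × 0.70 × (1 − 0.40) × 0.12 = 0.0035482
  Iracetus: 0.345 × (1 − 0.07) × 0.09 × (1 − 0.91) × 0.10 = 0.00025989
Posterior odds = 0.0035482 / 0.00025989 ≈ 13.7.

13.7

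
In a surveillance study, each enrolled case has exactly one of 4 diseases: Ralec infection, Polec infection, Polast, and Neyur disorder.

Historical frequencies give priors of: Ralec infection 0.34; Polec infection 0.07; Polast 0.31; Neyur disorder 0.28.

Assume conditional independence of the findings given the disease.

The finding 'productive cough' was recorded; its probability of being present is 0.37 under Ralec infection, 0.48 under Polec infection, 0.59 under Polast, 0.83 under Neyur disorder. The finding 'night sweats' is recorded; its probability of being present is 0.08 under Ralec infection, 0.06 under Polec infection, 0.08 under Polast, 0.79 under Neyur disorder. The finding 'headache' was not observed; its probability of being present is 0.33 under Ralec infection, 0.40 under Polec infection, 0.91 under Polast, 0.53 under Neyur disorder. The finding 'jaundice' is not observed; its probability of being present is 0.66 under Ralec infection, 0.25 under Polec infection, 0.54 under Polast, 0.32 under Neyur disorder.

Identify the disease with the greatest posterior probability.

Neyur disorder

By Bayes' rule with conditional independence, the unnormalized weight for each hypothesis is prior × ∏ likelihoods (using 1 − P(present | H) for each absent finding):
  Ralec infection: 0.34 × 0.37 × 0.08 × (1 − 0.33) × (1 − 0.66) = 0.0022926
  Polec infection: 0.07 × 0.48 × 0.06 × (1 − 0.40) × (1 − 0.25) = 0.0009072
  Polast: 0.31 × 0.59 × 0.08 × (1 − 0.91) × (1 − 0.54) = 0.00060576
  Neyur disorder: 0.28 × 0.83 × 0.79 × (1 − 0.53) × (1 − 0.32) = 0.058677
Normalizing constant Z = 0.0022926 + 0.0009072 + 0.00060576 + 0.058677 = 0.062483.
P(Ralec infection | evidence) ≈ 0.0022926 / 0.062483 ≈ 0.037
P(Polec infection | evidence) ≈ 0.0009072 / 0.062483 ≈ 0.015
P(Polast | evidence) ≈ 0.00060576 / 0.062483 ≈ 0.010
P(Neyur disorder | evidence) ≈ 0.058677 / 0.062483 ≈ 0.939
The largest is 0.939, so Neyur disorder is most probable.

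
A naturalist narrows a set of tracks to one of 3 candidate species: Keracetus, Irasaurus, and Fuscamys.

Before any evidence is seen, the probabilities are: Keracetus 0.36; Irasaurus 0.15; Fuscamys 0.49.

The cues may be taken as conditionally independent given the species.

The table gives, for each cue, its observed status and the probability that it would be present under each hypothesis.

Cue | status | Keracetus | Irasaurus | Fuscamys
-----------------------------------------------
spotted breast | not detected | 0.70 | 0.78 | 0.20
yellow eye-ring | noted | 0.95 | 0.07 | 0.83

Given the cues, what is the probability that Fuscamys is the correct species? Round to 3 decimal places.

0.756

For each hypothesis, the unnormalized posterior weight is prior × product of the cue likelihoods (using 1 − P(present | H) for each absent cue):
  Keracetus: 0.36 × (1 − 0.70) × 0.95 = 0.1026
  Irasaurus: 0.15 × (1 − 0.78) × 0.07 = 0.00231
  Fuscamys: 0.49 × (1 − 0.20) × 0.83 = 0.32536
Normalizing constant Z = 0.1026 + 0.00231 + 0.32536 = 0.43027.
P(Fuscamys | evidence) = 0.32536 / 0.43027 ≈ 0.756.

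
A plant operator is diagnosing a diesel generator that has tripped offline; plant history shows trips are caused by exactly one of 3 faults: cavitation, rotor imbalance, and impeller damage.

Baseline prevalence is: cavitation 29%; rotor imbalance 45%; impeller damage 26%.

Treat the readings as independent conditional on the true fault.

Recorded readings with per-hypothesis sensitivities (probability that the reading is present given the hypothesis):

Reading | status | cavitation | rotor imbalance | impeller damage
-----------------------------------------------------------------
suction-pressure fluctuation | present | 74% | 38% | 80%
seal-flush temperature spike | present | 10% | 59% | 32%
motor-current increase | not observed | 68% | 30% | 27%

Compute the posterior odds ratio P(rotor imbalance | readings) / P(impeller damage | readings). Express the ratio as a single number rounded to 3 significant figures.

The normalizing constant cancels in an odds ratio, so compute prior × likelihood for the two hypotheses only (using 1 − P(present | H) for each absent reading):
  rotor imbalance: 0.45 × 0.38 × 0.59 × (1 − 0.30) = 0.070623
  impeller damage: 0.26 × 0.80 × 0.32 × (1 − 0.27) = 0.048589
Odds(rotor imbalance : impeller damage) = 0.070623 / 0.048589 ≈ 1.45.

1.45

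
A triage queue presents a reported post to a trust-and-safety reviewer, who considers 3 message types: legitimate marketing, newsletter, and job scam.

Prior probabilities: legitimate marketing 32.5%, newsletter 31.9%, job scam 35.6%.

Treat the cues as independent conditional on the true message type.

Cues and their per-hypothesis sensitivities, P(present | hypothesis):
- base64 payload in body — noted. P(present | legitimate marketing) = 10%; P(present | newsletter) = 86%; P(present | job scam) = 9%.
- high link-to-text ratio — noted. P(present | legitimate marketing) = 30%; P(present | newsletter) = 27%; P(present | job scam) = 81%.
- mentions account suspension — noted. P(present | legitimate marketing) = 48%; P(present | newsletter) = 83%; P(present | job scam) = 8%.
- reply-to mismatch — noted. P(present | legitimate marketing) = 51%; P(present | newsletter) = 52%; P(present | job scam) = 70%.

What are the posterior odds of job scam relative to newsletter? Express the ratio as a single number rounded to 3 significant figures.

Posterior odds equal prior odds times the likelihood ratio; only the two competing hypotheses matter.
  job scam: 0.356 × 0.09 × 0.81 × 0.08 × 0.70 = 0.0014533
  newsletter: 0.319 × 0.86 × 0.27 × 0.83 × 0.52 = 0.031969
Posterior odds = 0.0014533 / 0.031969 ≈ 0.0455.

0.0455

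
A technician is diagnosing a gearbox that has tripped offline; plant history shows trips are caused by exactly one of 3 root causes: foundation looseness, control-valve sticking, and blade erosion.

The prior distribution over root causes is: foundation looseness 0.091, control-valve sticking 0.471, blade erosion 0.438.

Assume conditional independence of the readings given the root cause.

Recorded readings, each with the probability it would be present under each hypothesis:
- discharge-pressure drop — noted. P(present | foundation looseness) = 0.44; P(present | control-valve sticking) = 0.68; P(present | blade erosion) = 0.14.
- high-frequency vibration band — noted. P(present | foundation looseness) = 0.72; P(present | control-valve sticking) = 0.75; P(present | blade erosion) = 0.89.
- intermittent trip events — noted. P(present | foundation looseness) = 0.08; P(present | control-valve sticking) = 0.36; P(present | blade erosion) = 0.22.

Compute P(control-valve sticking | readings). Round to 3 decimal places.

For each hypothesis, the unnormalized posterior weight is prior × product of the reading likelihoods:
  foundation looseness: 0.091 × 0.44 × 0.72 × 0.08 = 0.0023063
  control-valve sticking: 0.471 × 0.68 × 0.75 × 0.36 = 0.086476
  blade erosion: 0.438 × 0.14 × 0.89 × 0.22 = 0.012006
The unnormalized weights sum to 0.10079.
P(control-valve sticking | evidence) = 0.086476 / 0.10079 ≈ 0.858.

0.858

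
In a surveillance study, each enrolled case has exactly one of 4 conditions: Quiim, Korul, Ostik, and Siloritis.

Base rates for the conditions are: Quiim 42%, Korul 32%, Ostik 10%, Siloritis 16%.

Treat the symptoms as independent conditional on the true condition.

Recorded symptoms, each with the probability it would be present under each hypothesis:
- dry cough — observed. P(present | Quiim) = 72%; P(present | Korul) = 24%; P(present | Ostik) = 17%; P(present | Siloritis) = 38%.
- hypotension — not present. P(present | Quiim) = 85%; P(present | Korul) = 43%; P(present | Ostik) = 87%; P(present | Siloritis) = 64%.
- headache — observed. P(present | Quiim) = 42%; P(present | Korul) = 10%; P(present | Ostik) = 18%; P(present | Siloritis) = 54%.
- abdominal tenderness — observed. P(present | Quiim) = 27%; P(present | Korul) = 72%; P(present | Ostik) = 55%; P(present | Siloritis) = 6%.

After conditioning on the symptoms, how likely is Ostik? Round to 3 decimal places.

0.024

For each hypothesis, the unnormalized posterior weight is prior × product of the symptom likelihoods (using 1 − P(present | H) for each absent symptom):
  Quiim: 0.42 × 0.72 × (1 − 0.85) × 0.42 × 0.27 = 0.0051438
  Korul: 0.32 × 0.24 × (1 − 0.43) × 0.10 × 0.72 = 0.0031519
  Ostik: 0.10 × 0.17 × (1 − 0.87) × 0.18 × 0.55 = 0.00021879
  Siloritis: 0.16 × 0.38 × (1 − 0.64) × 0.54 × 0.06 = 0.00070917
Normalizing constant Z = 0.0051438 + 0.0031519 + 0.00021879 + 0.00070917 = 0.0092237.
P(Ostik | evidence) = 0.00021879 / 0.0092237 ≈ 0.024.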